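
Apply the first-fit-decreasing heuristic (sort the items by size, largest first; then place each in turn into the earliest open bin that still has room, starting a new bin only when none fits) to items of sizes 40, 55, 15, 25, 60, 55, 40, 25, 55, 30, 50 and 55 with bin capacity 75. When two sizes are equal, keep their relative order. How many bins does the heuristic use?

Sorted descending: 60, 55, 55, 55, 55, 50, 40, 40, 30, 25, 25, 15.
  60 → bin 1 (new)  [load 60/75]
  55 → bin 2 (new)  [load 55/75]
  55 → bin 3 (new)  [load 55/75]
  55 → bin 4 (new)  [load 55/75]
  55 → bin 5 (new)  [load 55/75]
  50 → bin 6 (new)  [load 50/75]
  40 → bin 7 (new)  [load 40/75]
  40 → bin 8 (new)  [load 40/75]
  30 → bin 7  [load 70/75]
  25 → bin 6  [load 75/75]
  25 → bin 8  [load 65/75]
  15 → bin 1  [load 75/75]
8 bins opened.

8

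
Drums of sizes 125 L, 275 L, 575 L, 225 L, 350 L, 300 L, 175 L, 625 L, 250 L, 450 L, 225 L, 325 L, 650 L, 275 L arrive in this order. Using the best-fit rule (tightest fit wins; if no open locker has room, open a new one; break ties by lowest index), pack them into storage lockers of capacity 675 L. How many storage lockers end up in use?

  125 → locker 1 (new)  [load 125/675]
  275 → locker 1  [load 400/675]
  575 → locker 2 (new)  [load 575/675]
  225 → locker 1  [load 625/675]
  350 → locker 3 (new)  [load 350/675]
  300 → locker 3  [load 650/675]
  175 → locker 4 (new)  [load 175/675]
  625 → locker 5 (new)  [load 625/675]
  250 → locker 4  [load 425/675]
  450 → locker 6 (new)  [load 450/675]
  225 → locker 6  [load 675/675]
  325 → locker 7 (new)  [load 325/675]
  650 → locker 8 (new)  [load 650/675]
  275 → locker 7  [load 600/675]
8 storage lockers opened.

8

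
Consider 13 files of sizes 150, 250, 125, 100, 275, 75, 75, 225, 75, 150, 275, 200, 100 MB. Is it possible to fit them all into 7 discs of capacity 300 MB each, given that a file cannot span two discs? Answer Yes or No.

Total = 2075 MB; ⌈2075/300⌉ = 7.
The bound of 7 does not rule out 7, but exhaustive search shows no assignment into 7 discs of capacity 300 MB exists — the minimum is 8.

No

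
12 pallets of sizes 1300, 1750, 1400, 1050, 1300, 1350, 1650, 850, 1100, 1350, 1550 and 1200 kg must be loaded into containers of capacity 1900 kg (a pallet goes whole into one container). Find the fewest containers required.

Total = 1750 + 1650 + 1550 + 1400 + 1350 + 1350 + 1300 + 1300 + 1200 + 1100 + 1050 + 850 = 15850 kg.
Lower bound: ⌈15850/1900⌉ = 9 containers.
Also, 11 pallets each exceed 950 kg, and no two of those can share a container, so at least 11 containers are needed.
A packing using 11 containers:
  container 1: 1750 = 1750
  container 2: 1650 = 1650
  container 3: 1550 = 1550
  container 4: 1400 = 1400
  container 5: 1350 = 1350
  container 6: 1350 = 1350
  container 7: 1300 = 1300
  container 8: 1300 = 1300
  container 9: 1200 = 1200
  container 10: 1100 = 1100
  container 11: 1050 + 850 = 1900
This matches the lower bound, so 11 is optimal.

11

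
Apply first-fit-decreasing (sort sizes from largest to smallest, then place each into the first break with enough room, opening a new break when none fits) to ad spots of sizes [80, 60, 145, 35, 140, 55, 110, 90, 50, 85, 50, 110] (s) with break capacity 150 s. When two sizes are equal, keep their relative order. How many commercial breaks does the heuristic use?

8

Sorted descending: 145, 140, 110, 110, 90, 85, 80, 60, 55, 50, 50, 35.
  145 → break 1 (new)  [load 145/150]
  140 → break 2 (new)  [load 140/150]
  110 → break 3 (new)  [load 110/150]
  110 → break 4 (new)  [load 110/150]
  90 → break 5 (new)  [load 90/150]
  85 → break 6 (new)  [load 85/150]
  80 → break 7 (new)  [load 80/150]
  60 → break 5  [load 150/150]
  55 → break 6  [load 140/150]
  50 → break 7  [load 130/150]
  50 → break 8 (new)  [load 50/150]
  35 → break 3  [load 145/150]
8 commercial breaks opened.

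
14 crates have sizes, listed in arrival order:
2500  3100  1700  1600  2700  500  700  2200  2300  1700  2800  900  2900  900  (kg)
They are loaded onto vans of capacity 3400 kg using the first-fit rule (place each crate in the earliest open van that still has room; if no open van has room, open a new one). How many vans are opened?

  2500 → van 1 (new)  [load 2500/3400]
  3100 → van 2 (new)  [load 3100/3400]
  1700 → van 3 (new)  [load 1700/3400]
  1600 → van 3  [load 3300/3400]
  2700 → van 4 (new)  [load 2700/3400]
  500 → van 1  [load 3000/3400]
  700 → van 4  [load 3400/3400]
  2200 → van 5 (new)  [load 2200/3400]
  2300 → van 6 (new)  [load 2300/3400]
  1700 → van 7 (new)  [load 1700/3400]
  2800 → van 8 (new)  [load 2800/3400]
  900 → van 5  [load 3100/3400]
  2900 → van 9 (new)  [load 2900/3400]
  900 → van 6  [load 3200/3400]
9 vans opened.

9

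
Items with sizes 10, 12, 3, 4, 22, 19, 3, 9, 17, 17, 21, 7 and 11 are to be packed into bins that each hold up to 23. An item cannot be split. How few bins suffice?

Total = 22 + 21 + 19 + 17 + 17 + 12 + 11 + 10 + 9 + 7 + 4 + 3 + 3 = 155.
Lower bound: ⌈155/23⌉ = 7 bins.
A packing using 8 bins:
  bin 1: 22 = 22
  bin 2: 21 = 21
  bin 3: 19 + 4 = 23
  bin 4: 17 + 3 + 3 = 23
  bin 5: 17 = 17
  bin 6: 12 + 11 = 23
  bin 7: 10 + 9 = 19
  bin 8: 7 = 7
No arrangement into 7 bins stays within capacity, so 8 is optimal.

8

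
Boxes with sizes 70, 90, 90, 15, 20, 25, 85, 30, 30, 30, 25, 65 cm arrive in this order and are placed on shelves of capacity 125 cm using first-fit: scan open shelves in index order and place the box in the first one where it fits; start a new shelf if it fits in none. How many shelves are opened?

  70 → shelf 1 (new)  [load 70/125]
  90 → shelf 2 (new)  [load 90/125]
  90 → shelf 3 (new)  [load 90/125]
  15 → shelf 1  [load 85/125]
  20 → shelf 1  [load 105/125]
  25 → shelf 2  [load 115/125]
  85 → shelf 4 (new)  [load 85/125]
  30 → shelf 3  [load 120/125]
  30 → shelf 4  [load 115/125]
  30 → shelf 5 (new)  [load 30/125]
  25 → shelf 5  [load 55/125]
  65 → shelf 5  [load 120/125]
5 shelves opened.

5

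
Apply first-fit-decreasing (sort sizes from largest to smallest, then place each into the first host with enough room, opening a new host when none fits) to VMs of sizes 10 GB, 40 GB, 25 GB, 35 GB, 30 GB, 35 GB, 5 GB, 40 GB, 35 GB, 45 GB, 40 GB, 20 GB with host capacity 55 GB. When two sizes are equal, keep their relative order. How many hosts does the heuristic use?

8

Sorted descending: 45, 40, 40, 40, 35, 35, 35, 30, 25, 20, 10, 5.
  45 → host 1 (new)  [load 45/55]
  40 → host 2 (new)  [load 40/55]
  40 → host 3 (new)  [load 40/55]
  40 → host 4 (new)  [load 40/55]
  35 → host 5 (new)  [load 35/55]
  35 → host 6 (new)  [load 35/55]
  35 → host 7 (new)  [load 35/55]
  30 → host 8 (new)  [load 30/55]
  25 → host 8  [load 55/55]
  20 → host 5  [load 55/55]
  10 → host 1  [load 55/55]
  5 → host 2  [load 45/55]
8 hosts opened.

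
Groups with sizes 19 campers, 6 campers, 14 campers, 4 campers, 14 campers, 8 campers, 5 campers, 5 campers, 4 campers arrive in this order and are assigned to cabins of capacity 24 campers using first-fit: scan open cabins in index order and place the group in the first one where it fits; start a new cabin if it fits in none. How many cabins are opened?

  19 → cabin 1 (new)  [load 19/24]
  6 → cabin 2 (new)  [load 6/24]
  14 → cabin 2  [load 20/24]
  4 → cabin 1  [load 23/24]
  14 → cabin 3 (new)  [load 14/24]
  8 → cabin 3  [load 22/24]
  5 → cabin 4 (new)  [load 5/24]
  5 → cabin 4  [load 10/24]
  4 → cabin 2  [load 24/24]
4 cabins opened.

4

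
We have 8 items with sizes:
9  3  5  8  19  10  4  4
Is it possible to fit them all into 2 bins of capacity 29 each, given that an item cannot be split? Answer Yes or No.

No

Total = 62; ⌈62/29⌉ = 3.
At least 3 bins are required, but only 2 are allowed.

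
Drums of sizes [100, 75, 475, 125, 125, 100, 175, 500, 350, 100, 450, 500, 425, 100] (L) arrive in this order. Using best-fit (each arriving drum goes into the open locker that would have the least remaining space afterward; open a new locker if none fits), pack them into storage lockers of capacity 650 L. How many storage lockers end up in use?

7

  100 → locker 1 (new)  [load 100/650]
  75 → locker 1  [load 175/650]
  475 → locker 1  [load 650/650]
  125 → locker 2 (new)  [load 125/650]
  125 → locker 2  [load 250/650]
  100 → locker 2  [load 350/650]
  175 → locker 2  [load 525/650]
  500 → locker 3 (new)  [load 500/650]
  350 → locker 4 (new)  [load 350/650]
  100 → locker 2  [load 625/650]
  450 → locker 5 (new)  [load 450/650]
  500 → locker 6 (new)  [load 500/650]
  425 → locker 7 (new)  [load 425/650]
  100 → locker 3  [load 600/650]
7 storage lockers opened.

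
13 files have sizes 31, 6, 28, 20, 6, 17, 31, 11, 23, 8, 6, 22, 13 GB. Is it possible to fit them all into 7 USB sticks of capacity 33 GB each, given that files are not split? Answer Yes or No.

Total = 222 GB; ⌈222/33⌉ = 7.
The bound of 7 does not rule out 7, but exhaustive search shows no assignment into 7 USB sticks of capacity 33 GB exists — the minimum is 8.

No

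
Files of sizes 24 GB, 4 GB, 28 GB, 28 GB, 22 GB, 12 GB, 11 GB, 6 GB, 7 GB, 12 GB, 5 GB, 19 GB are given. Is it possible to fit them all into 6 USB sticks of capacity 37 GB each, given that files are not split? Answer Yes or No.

Yes

A valid assignment using 5 USB sticks:
  USB stick 1: 28 + 7 = 35
  USB stick 2: 28 + 5 + 4 = 37
  USB stick 3: 24 + 12 = 36
  USB stick 4: 22 + 12 = 34
  USB stick 5: 19 + 11 + 6 = 36
That uses only 5 ≤ 6, so 6 USB sticks are enough.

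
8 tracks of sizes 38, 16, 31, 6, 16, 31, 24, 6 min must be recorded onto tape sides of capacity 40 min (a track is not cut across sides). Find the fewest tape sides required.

5

Total = 38 + 31 + 31 + 24 + 16 + 16 + 6 + 6 = 168 min.
Lower bound: ⌈168/40⌉ = 5 tape sides.
A packing using 5 tape sides:
  side 1: 38 = 38
  side 2: 31 + 6 = 37
  side 3: 31 + 6 = 37
  side 4: 24 + 16 = 40
  side 5: 16 = 16
This matches the lower bound, so 5 is optimal.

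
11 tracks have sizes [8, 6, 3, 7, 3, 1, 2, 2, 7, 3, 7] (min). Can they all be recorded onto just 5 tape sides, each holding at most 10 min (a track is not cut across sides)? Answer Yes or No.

A valid assignment using 5 tape sides:
  side 1: 8 + 2 = 10
  side 2: 7 + 3 = 10
  side 3: 7 + 3 = 10
  side 4: 7 + 3 = 10
  side 5: 6 + 2 + 1 = 9
Every load is within 10 min, so 5 tape sides suffice.

Yes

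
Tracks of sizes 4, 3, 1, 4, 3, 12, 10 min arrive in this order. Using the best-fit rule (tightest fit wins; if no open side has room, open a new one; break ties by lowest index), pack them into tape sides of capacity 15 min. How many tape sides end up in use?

3

  4 → side 1 (new)  [load 4/15]
  3 → side 1  [load 7/15]
  1 → side 1  [load 8/15]
  4 → side 1  [load 12/15]
  3 → side 1  [load 15/15]
  12 → side 2 (new)  [load 12/15]
  10 → side 3 (new)  [load 10/15]
3 tape sides opened.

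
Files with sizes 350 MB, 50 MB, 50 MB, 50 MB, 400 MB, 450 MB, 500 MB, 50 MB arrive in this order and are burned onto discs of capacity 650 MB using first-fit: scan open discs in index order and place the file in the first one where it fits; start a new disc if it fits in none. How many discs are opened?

  350 → disc 1 (new)  [load 350/650]
  50 → disc 1  [load 400/650]
  50 → disc 1  [load 450/650]
  50 → disc 1  [load 500/650]
  400 → disc 2 (new)  [load 400/650]
  450 → disc 3 (new)  [load 450/650]
  500 → disc 4 (new)  [load 500/650]
  50 → disc 1  [load 550/650]
4 discs opened.

4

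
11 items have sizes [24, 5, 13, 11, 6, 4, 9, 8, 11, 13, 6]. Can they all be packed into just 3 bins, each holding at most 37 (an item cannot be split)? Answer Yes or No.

A valid assignment using 3 bins:
  bin 1: 24 + 13 = 37
  bin 2: 13 + 11 + 9 + 4 = 37
  bin 3: 11 + 8 + 6 + 6 + 5 = 36
Every load is within 37, so 3 bins suffice.

Yes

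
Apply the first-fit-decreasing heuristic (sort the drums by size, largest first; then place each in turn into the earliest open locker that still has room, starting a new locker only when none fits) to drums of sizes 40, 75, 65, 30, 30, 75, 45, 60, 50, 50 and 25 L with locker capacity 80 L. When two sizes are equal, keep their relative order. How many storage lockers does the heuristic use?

Sorted descending: 75, 75, 65, 60, 50, 50, 45, 40, 30, 30, 25.
  75 → locker 1 (new)  [load 75/80]
  75 → locker 2 (new)  [load 75/80]
  65 → locker 3 (new)  [load 65/80]
  60 → locker 4 (new)  [load 60/80]
  50 → locker 5 (new)  [load 50/80]
  50 → locker 6 (new)  [load 50/80]
  45 → locker 7 (new)  [load 45/80]
  40 → locker 8 (new)  [load 40/80]
  30 → locker 5  [load 80/80]
  30 → locker 6  [load 80/80]
  25 → locker 7  [load 70/80]
8 storage lockers opened.

8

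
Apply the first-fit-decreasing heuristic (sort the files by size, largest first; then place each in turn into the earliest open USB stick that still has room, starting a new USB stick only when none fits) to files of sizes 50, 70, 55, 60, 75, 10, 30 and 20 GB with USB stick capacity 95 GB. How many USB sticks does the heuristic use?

Sorted descending: 75, 70, 60, 55, 50, 30, 20, 10.
  75 → USB stick 1 (new)  [load 75/95]
  70 → USB stick 2 (new)  [load 70/95]
  60 → USB stick 3 (new)  [load 60/95]
  55 → USB stick 4 (new)  [load 55/95]
  50 → USB stick 5 (new)  [load 50/95]
  30 → USB stick 3  [load 90/95]
  20 → USB stick 1  [load 95/95]
  10 → USB stick 2  [load 80/95]
5 USB sticks opened.

5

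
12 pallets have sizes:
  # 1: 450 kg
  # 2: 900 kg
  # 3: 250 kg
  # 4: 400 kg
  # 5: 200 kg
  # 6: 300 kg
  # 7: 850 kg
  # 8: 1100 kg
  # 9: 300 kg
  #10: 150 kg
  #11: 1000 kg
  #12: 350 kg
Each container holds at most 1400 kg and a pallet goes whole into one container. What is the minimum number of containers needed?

5

Total = 1100 + 1000 + 900 + 850 + 450 + 400 + 350 + 300 + 300 + 250 + 200 + 150 = 6250 kg.
Lower bound: ⌈6250/1400⌉ = 5 containers.
A packing using 5 containers:
  container 1: 1100 + 300 = 1400
  container 2: 1000 + 400 = 1400
  container 3: 900 + 450 = 1350
  container 4: 850 + 350 + 200 = 1400
  container 5: 300 + 250 + 150 = 700
This matches the lower bound, so 5 is optimal.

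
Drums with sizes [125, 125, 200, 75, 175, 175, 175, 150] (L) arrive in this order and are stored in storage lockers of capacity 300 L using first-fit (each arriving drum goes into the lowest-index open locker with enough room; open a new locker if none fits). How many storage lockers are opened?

  125 → locker 1 (new)  [load 125/300]
  125 → locker 1  [load 250/300]
  200 → locker 2 (new)  [load 200/300]
  75 → locker 2  [load 275/300]
  175 → locker 3 (new)  [load 175/300]
  175 → locker 4 (new)  [load 175/300]
  175 → locker 5 (new)  [load 175/300]
  150 → locker 6 (new)  [load 150/300]
6 storage lockers opened.

6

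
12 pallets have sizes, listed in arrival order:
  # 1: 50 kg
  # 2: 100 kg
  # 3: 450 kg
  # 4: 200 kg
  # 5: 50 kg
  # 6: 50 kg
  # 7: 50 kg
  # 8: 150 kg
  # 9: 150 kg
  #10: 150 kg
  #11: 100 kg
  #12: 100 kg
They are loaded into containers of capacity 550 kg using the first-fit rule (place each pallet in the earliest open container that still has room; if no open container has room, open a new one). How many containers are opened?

  50 → container 1 (new)  [load 50/550]
  100 → container 1  [load 150/550]
  450 → container 2 (new)  [load 450/550]
  200 → container 1  [load 350/550]
  50 → container 1  [load 400/550]
  50 → container 1  [load 450/550]
  50 → container 1  [load 500/550]
  150 → container 3 (new)  [load 150/550]
  150 → container 3  [load 300/550]
  150 → container 3  [load 450/550]
  100 → container 2  [load 550/550]
  100 → container 3  [load 550/550]
3 containers opened.

3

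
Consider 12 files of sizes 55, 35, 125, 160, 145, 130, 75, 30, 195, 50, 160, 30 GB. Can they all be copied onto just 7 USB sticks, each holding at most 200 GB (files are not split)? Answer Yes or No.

Yes

A valid assignment using 7 USB sticks:
  USB stick 1: 195 = 195
  USB stick 2: 160 + 35 = 195
  USB stick 3: 160 + 30 = 190
  USB stick 4: 145 + 55 = 200
  USB stick 5: 130 + 50 = 180
  USB stick 6: 125 + 75 = 200
  USB stick 7: 30 = 30
Every load is within 200 GB, so 7 USB sticks suffice.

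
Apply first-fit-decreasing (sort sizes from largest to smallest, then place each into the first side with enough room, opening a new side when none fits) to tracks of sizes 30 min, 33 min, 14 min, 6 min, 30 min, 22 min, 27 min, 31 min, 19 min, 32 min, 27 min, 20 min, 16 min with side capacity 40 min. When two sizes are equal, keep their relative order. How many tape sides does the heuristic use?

Sorted descending: 33, 32, 31, 30, 30, 27, 27, 22, 20, 19, 16, 14, 6.
  33 → side 1 (new)  [load 33/40]
  32 → side 2 (new)  [load 32/40]
  31 → side 3 (new)  [load 31/40]
  30 → side 4 (new)  [load 30/40]
  30 → side 5 (new)  [load 30/40]
  27 → side 6 (new)  [load 27/40]
  27 → side 7 (new)  [load 27/40]
  22 → side 8 (new)  [load 22/40]
  20 → side 9 (new)  [load 20/40]
  19 → side 9  [load 39/40]
  16 → side 8  [load 38/40]
  14 → side 10 (new)  [load 14/40]
  6 → side 1  [load 39/40]
10 tape sides opened.

10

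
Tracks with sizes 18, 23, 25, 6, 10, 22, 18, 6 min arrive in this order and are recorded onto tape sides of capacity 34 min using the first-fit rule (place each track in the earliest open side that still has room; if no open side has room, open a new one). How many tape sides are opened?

5

  18 → side 1 (new)  [load 18/34]
  23 → side 2 (new)  [load 23/34]
  25 → side 3 (new)  [load 25/34]
  6 → side 1  [load 24/34]
  10 → side 1  [load 34/34]
  22 → side 4 (new)  [load 22/34]
  18 → side 5 (new)  [load 18/34]
  6 → side 2  [load 29/34]
5 tape sides opened.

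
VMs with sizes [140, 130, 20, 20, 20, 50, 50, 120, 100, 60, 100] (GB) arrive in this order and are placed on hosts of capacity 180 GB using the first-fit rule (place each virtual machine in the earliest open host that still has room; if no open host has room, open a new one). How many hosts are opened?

6

  140 → host 1 (new)  [load 140/180]
  130 → host 2 (new)  [load 130/180]
  20 → host 1  [load 160/180]
  20 → host 1  [load 180/180]
  20 → host 2  [load 150/180]
  50 → host 3 (new)  [load 50/180]
  50 → host 3  [load 100/180]
  120 → host 4 (new)  [load 120/180]
  100 → host 5 (new)  [load 100/180]
  60 → host 3  [load 160/180]
  100 → host 6 (new)  [load 100/180]
6 hosts opened.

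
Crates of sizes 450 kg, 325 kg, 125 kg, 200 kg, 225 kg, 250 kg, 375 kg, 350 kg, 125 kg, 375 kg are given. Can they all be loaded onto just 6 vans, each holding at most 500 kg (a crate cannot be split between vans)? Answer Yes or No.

No

Total = 2800 kg; ⌈2800/500⌉ = 6.
The bound of 6 does not rule out 6, but exhaustive search shows no assignment into 6 vans of capacity 500 kg exists — the minimum is 7.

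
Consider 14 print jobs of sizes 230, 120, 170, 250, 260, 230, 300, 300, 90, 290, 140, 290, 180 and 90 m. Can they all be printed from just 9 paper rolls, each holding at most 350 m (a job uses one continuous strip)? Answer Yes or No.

No

Total = 2940 m; ⌈2940/350⌉ = 9.
The bound of 9 does not rule out 9, but exhaustive search shows no assignment into 9 paper rolls of capacity 350 m exists — the minimum is 10.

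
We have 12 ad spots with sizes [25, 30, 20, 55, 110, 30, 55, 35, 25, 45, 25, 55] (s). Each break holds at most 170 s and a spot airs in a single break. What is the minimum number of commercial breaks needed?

3

Total = 110 + 55 + 55 + 55 + 45 + 35 + 30 + 30 + 25 + 25 + 25 + 20 = 510 s.
Lower bound: ⌈510/170⌉ = 3 commercial breaks.
A packing using 3 commercial breaks:
  break 1: 110 + 35 + 25 = 170
  break 2: 55 + 55 + 30 + 30 = 170
  break 3: 55 + 45 + 25 + 25 + 20 = 170
This matches the lower bound, so 3 is optimal.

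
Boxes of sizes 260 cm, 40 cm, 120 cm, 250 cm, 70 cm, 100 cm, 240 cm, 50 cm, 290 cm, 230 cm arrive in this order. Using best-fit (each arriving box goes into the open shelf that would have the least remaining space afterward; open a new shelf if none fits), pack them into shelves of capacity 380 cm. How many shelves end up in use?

5

  260 → shelf 1 (new)  [load 260/380]
  40 → shelf 1  [load 300/380]
  120 → shelf 2 (new)  [load 120/380]
  250 → shelf 2  [load 370/380]
  70 → shelf 1  [load 370/380]
  100 → shelf 3 (new)  [load 100/380]
  240 → shelf 3  [load 340/380]
  50 → shelf 4 (new)  [load 50/380]
  290 → shelf 4  [load 340/380]
  230 → shelf 5 (new)  [load 230/380]
5 shelves opened.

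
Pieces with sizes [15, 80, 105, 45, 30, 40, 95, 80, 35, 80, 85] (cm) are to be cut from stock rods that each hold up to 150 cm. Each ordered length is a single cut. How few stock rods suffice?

6

Total = 105 + 95 + 85 + 80 + 80 + 80 + 45 + 40 + 35 + 30 + 15 = 690 cm.
Lower bound: ⌈690/150⌉ = 5 stock rods.
Also, 6 pieces each exceed 75 cm, and no two of those can share a stock rod, so at least 6 stock rods are needed.
A packing using 6 stock rods:
  stock rod 1: 105 + 45 = 150
  stock rod 2: 95 + 40 + 15 = 150
  stock rod 3: 85 + 35 + 30 = 150
  stock rod 4: 80 = 80
  stock rod 5: 80 = 80
  stock rod 6: 80 = 80
This matches the lower bound, so 6 is optimal.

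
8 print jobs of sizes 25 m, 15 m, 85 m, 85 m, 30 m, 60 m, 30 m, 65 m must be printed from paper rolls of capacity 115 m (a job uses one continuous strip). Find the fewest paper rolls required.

4

Total = 85 + 85 + 65 + 60 + 30 + 30 + 25 + 15 = 395 m.
Lower bound: ⌈395/115⌉ = 4 paper rolls.
A packing using 4 paper rolls:
  roll 1: 85 + 30 = 115
  roll 2: 85 + 30 = 115
  roll 3: 65 + 25 + 15 = 105
  roll 4: 60 = 60
This matches the lower bound, so 4 is optimal.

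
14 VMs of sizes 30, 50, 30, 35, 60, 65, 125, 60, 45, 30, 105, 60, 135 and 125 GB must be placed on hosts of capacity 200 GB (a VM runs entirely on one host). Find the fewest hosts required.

Total = 135 + 125 + 125 + 105 + 65 + 60 + 60 + 60 + 50 + 45 + 35 + 30 + 30 + 30 = 955 GB.
Lower bound: ⌈955/200⌉ = 5 hosts.
A packing using 5 hosts:
  host 1: 135 + 65 = 200
  host 2: 125 + 60 = 185
  host 3: 125 + 60 = 185
  host 4: 105 + 60 + 35 = 200
  host 5: 50 + 45 + 30 + 30 + 30 = 185
This matches the lower bound, so 5 is optimal.

5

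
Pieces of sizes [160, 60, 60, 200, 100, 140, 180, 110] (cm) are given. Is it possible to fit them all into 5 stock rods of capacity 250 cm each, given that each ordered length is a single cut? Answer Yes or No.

Yes

A valid assignment using 5 stock rods:
  stock rod 1: 200 = 200
  stock rod 2: 180 + 60 = 240
  stock rod 3: 160 + 60 = 220
  stock rod 4: 140 + 110 = 250
  stock rod 5: 100 = 100
Every load is within 250 cm, so 5 stock rods suffice.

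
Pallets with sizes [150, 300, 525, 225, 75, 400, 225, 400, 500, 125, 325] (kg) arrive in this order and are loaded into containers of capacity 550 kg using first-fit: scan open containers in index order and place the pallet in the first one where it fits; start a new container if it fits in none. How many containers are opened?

7

  150 → container 1 (new)  [load 150/550]
  300 → container 1  [load 450/550]
  525 → container 2 (new)  [load 525/550]
  225 → container 3 (new)  [load 225/550]
  75 → container 1  [load 525/550]
  400 → container 4 (new)  [load 400/550]
  225 → container 3  [load 450/550]
  400 → container 5 (new)  [load 400/550]
  500 → container 6 (new)  [load 500/550]
  125 → container 4  [load 525/550]
  325 → container 7 (new)  [load 325/550]
7 containers opened.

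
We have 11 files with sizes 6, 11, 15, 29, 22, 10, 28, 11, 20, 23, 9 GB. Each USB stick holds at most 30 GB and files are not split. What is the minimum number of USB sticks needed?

7

Total = 29 + 28 + 23 + 22 + 20 + 15 + 11 + 11 + 10 + 9 + 6 = 184 GB.
Lower bound: ⌈184/30⌉ = 7 USB sticks.
A packing using 7 USB sticks:
  USB stick 1: 29 = 29
  USB stick 2: 28 = 28
  USB stick 3: 23 + 6 = 29
  USB stick 4: 22 = 22
  USB stick 5: 20 + 10 = 30
  USB stick 6: 15 + 11 = 26
  USB stick 7: 11 + 9 = 20
This matches the lower bound, so 7 is optimal.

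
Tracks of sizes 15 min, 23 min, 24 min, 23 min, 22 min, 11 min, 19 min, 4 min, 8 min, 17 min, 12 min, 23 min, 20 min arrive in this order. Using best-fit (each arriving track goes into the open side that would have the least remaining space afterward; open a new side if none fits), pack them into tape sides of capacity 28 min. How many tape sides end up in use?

10

  15 → side 1 (new)  [load 15/28]
  23 → side 2 (new)  [load 23/28]
  24 → side 3 (new)  [load 24/28]
  23 → side 4 (new)  [load 23/28]
  22 → side 5 (new)  [load 22/28]
  11 → side 1  [load 26/28]
  19 → side 6 (new)  [load 19/28]
  4 → side 3  [load 28/28]
  8 → side 6  [load 27/28]
  17 → side 7 (new)  [load 17/28]
  12 → side 8 (new)  [load 12/28]
  23 → side 9 (new)  [load 23/28]
  20 → side 10 (new)  [load 20/28]
10 tape sides opened.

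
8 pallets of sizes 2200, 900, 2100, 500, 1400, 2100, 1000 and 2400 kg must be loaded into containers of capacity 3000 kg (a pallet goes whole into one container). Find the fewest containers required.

5

Total = 2400 + 2200 + 2100 + 2100 + 1400 + 1000 + 900 + 500 = 12600 kg.
Lower bound: ⌈12600/3000⌉ = 5 containers.
A packing using 5 containers:
  container 1: 2400 + 500 = 2900
  container 2: 2200 = 2200
  container 3: 2100 + 900 = 3000
  container 4: 2100 = 2100
  container 5: 1400 + 1000 = 2400
This matches the lower bound, so 5 is optimal.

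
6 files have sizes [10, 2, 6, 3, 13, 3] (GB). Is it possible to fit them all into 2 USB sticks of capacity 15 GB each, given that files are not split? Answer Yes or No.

Total = 37 GB; ⌈37/15⌉ = 3.
At least 3 USB sticks are required, but only 2 are allowed.

No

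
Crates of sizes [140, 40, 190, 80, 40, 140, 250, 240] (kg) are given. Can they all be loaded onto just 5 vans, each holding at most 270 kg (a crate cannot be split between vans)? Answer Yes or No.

Yes

A valid assignment using 5 vans:
  van 1: 250 = 250
  van 2: 240 = 240
  van 3: 190 + 80 = 270
  van 4: 140 + 40 + 40 = 220
  van 5: 140 = 140
Every load is within 270 kg, so 5 vans suffice.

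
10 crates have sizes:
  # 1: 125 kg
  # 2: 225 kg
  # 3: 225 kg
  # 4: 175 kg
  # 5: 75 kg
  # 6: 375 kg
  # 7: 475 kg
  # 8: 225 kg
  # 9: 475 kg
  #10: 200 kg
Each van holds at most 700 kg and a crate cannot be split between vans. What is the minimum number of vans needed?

Total = 475 + 475 + 375 + 225 + 225 + 225 + 200 + 175 + 125 + 75 = 2575 kg.
Lower bound: ⌈2575/700⌉ = 4 vans.
A packing using 4 vans:
  van 1: 475 + 225 = 700
  van 2: 475 + 225 = 700
  van 3: 375 + 225 + 75 = 675
  van 4: 200 + 175 + 125 = 500
This matches the lower bound, so 4 is optimal.

4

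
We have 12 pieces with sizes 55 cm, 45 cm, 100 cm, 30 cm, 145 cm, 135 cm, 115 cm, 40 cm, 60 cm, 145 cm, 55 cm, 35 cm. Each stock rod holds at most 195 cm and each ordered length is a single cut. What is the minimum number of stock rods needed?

Total = 145 + 145 + 135 + 115 + 100 + 60 + 55 + 55 + 45 + 40 + 35 + 30 = 960 cm.
Lower bound: ⌈960/195⌉ = 5 stock rods.
A packing using 6 stock rods:
  stock rod 1: 145 + 45 = 190
  stock rod 2: 145 + 40 = 185
  stock rod 3: 135 + 60 = 195
  stock rod 4: 115 + 55 = 170
  stock rod 5: 100 + 55 + 35 = 190
  stock rod 6: 30 = 30
No arrangement into 5 stock rods stays within capacity, so 6 is optimal.

6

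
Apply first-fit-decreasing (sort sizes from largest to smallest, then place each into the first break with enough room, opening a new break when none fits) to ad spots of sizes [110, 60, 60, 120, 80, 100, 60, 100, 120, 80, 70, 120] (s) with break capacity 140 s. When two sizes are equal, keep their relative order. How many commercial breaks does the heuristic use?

9

Sorted descending: 120, 120, 120, 110, 100, 100, 80, 80, 70, 60, 60, 60.
  120 → break 1 (new)  [load 120/140]
  120 → break 2 (new)  [load 120/140]
  120 → break 3 (new)  [load 120/140]
  110 → break 4 (new)  [load 110/140]
  100 → break 5 (new)  [load 100/140]
  100 → break 6 (new)  [load 100/140]
  80 → break 7 (new)  [load 80/140]
  80 → break 8 (new)  [load 80/140]
  70 → break 9 (new)  [load 70/140]
  60 → break 7  [load 140/140]
  60 → break 8  [load 140/140]
  60 → break 9  [load 130/140]
9 commercial breaks opened.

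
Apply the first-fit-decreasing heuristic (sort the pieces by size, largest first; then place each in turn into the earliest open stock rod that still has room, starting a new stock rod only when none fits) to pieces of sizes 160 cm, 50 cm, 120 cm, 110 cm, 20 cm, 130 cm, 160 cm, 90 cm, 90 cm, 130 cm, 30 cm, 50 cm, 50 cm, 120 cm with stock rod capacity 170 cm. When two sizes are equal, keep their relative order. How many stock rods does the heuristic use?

Sorted descending: 160, 160, 130, 130, 120, 120, 110, 90, 90, 50, 50, 50, 30, 20.
  160 → stock rod 1 (new)  [load 160/170]
  160 → stock rod 2 (new)  [load 160/170]
  130 → stock rod 3 (new)  [load 130/170]
  130 → stock rod 4 (new)  [load 130/170]
  120 → stock rod 5 (new)  [load 120/170]
  120 → stock rod 6 (new)  [load 120/170]
  110 → stock rod 7 (new)  [load 110/170]
  90 → stock rod 8 (new)  [load 90/170]
  90 → stock rod 9 (new)  [load 90/170]
  50 → stock rod 5  [load 170/170]
  50 → stock rod 6  [load 170/170]
  50 → stock rod 7  [load 160/170]
  30 → stock rod 3  [load 160/170]
  20 → stock rod 4  [load 150/170]
9 stock rods opened.

9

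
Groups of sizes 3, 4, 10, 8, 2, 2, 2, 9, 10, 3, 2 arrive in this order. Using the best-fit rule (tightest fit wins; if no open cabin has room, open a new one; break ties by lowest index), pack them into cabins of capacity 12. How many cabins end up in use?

5

  3 → cabin 1 (new)  [load 3/12]
  4 → cabin 1  [load 7/12]
  10 → cabin 2 (new)  [load 10/12]
  8 → cabin 3 (new)  [load 8/12]
  2 → cabin 2  [load 12/12]
  2 → cabin 3  [load 10/12]
  2 → cabin 3  [load 12/12]
  9 → cabin 4 (new)  [load 9/12]
  10 → cabin 5 (new)  [load 10/12]
  3 → cabin 4  [load 12/12]
  2 → cabin 5  [load 12/12]
5 cabins opened.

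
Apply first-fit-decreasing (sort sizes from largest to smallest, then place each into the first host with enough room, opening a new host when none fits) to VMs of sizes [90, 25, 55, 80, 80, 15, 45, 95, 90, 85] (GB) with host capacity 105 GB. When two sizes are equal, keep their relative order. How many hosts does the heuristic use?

Sorted descending: 95, 90, 90, 85, 80, 80, 55, 45, 25, 15.
  95 → host 1 (new)  [load 95/105]
  90 → host 2 (new)  [load 90/105]
  90 → host 3 (new)  [load 90/105]
  85 → host 4 (new)  [load 85/105]
  80 → host 5 (new)  [load 80/105]
  80 → host 6 (new)  [load 80/105]
  55 → host 7 (new)  [load 55/105]
  45 → host 7  [load 100/105]
  25 → host 5  [load 105/105]
  15 → host 2  [load 105/105]
7 hosts opened.

7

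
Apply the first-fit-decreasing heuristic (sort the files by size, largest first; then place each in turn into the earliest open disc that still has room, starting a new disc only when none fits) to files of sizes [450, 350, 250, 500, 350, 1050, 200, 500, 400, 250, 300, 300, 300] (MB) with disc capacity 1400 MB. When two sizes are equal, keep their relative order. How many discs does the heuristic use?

4

Sorted descending: 1050, 500, 500, 450, 400, 350, 350, 300, 300, 300, 250, 250, 200.
  1050 → disc 1 (new)  [load 1050/1400]
  500 → disc 2 (new)  [load 500/1400]
  500 → disc 2  [load 1000/1400]
  450 → disc 3 (new)  [load 450/1400]
  400 → disc 2  [load 1400/1400]
  350 → disc 1  [load 1400/1400]
  350 → disc 3  [load 800/1400]
  300 → disc 3  [load 1100/1400]
  300 → disc 3  [load 1400/1400]
  300 → disc 4 (new)  [load 300/1400]
  250 → disc 4  [load 550/1400]
  250 → disc 4  [load 800/1400]
  200 → disc 4  [load 1000/1400]
4 discs opened.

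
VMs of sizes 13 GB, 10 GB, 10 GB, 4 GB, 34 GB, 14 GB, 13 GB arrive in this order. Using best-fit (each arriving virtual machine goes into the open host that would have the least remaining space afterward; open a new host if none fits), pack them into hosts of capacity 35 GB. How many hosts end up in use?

  13 → host 1 (new)  [load 13/35]
  10 → host 1  [load 23/35]
  10 → host 1  [load 33/35]
  4 → host 2 (new)  [load 4/35]
  34 → host 3 (new)  [load 34/35]
  14 → host 2  [load 18/35]
  13 → host 2  [load 31/35]
3 hosts opened.

3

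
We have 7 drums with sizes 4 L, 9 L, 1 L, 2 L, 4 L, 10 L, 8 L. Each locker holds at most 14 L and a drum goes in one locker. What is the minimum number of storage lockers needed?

3

Total = 10 + 9 + 8 + 4 + 4 + 2 + 1 = 38 L.
Lower bound: ⌈38/14⌉ = 3 storage lockers.
A packing using 3 storage lockers:
  locker 1: 10 + 4 = 14
  locker 2: 9 + 4 + 1 = 14
  locker 3: 8 + 2 = 10
This matches the lower bound, so 3 is optimal.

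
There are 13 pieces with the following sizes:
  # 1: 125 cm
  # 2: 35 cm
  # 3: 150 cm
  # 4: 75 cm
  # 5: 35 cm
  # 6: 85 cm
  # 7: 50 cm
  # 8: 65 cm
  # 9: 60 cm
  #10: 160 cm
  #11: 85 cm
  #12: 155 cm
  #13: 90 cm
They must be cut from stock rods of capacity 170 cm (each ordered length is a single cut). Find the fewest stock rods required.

8

Total = 160 + 155 + 150 + 125 + 90 + 85 + 85 + 75 + 65 + 60 + 50 + 35 + 35 = 1170 cm.
Lower bound: ⌈1170/170⌉ = 7 stock rods.
A packing using 8 stock rods:
  stock rod 1: 160 = 160
  stock rod 2: 155 = 155
  stock rod 3: 150 = 150
  stock rod 4: 125 + 35 = 160
  stock rod 5: 90 + 75 = 165
  stock rod 6: 85 + 85 = 170
  stock rod 7: 65 + 60 + 35 = 160
  stock rod 8: 50 = 50
No arrangement into 7 stock rods stays within capacity, so 8 is optimal.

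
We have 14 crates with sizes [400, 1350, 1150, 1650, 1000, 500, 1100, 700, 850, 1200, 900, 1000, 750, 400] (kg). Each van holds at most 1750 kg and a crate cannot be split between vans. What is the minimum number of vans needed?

Total = 1650 + 1350 + 1200 + 1150 + 1100 + 1000 + 1000 + 900 + 850 + 750 + 700 + 500 + 400 + 400 = 12950 kg.
Lower bound: ⌈12950/1750⌉ = 8 vans.
A packing using 8 vans:
  van 1: 1650 = 1650
  van 2: 1350 + 400 = 1750
  van 3: 1200 + 500 = 1700
  van 4: 1150 + 400 = 1550
  van 5: 1100 = 1100
  van 6: 1000 + 750 = 1750
  van 7: 1000 + 700 = 1700
  van 8: 900 + 850 = 1750
This matches the lower bound, so 8 is optimal.

8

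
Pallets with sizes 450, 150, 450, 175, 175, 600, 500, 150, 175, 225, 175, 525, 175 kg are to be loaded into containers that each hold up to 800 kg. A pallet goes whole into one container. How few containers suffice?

5

Total = 600 + 525 + 500 + 450 + 450 + 225 + 175 + 175 + 175 + 175 + 175 + 150 + 150 = 3925 kg.
Lower bound: ⌈3925/800⌉ = 5 containers.
A packing using 5 containers:
  container 1: 600 + 175 = 775
  container 2: 525 + 225 = 750
  container 3: 500 + 150 + 150 = 800
  container 4: 450 + 175 + 175 = 800
  container 5: 450 + 175 + 175 = 800
This matches the lower bound, so 5 is optimal.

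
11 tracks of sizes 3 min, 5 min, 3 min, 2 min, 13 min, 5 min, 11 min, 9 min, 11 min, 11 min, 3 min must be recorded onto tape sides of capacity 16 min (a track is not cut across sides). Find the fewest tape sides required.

5

Total = 13 + 11 + 11 + 11 + 9 + 5 + 5 + 3 + 3 + 3 + 2 = 76 min.
Lower bound: ⌈76/16⌉ = 5 tape sides.
A packing using 5 tape sides:
  side 1: 13 + 3 = 16
  side 2: 11 + 5 = 16
  side 3: 11 + 5 = 16
  side 4: 11 + 3 + 2 = 16
  side 5: 9 + 3 = 12
This matches the lower bound, so 5 is optimal.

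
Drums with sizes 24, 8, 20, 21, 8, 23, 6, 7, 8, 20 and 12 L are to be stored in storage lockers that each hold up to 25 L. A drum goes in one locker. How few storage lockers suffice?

7

Total = 24 + 23 + 21 + 20 + 20 + 12 + 8 + 8 + 8 + 7 + 6 = 157 L.
Lower bound: ⌈157/25⌉ = 7 storage lockers.
A packing using 7 storage lockers:
  locker 1: 24 = 24
  locker 2: 23 = 23
  locker 3: 21 = 21
  locker 4: 20 = 20
  locker 5: 20 = 20
  locker 6: 12 + 7 + 6 = 25
  locker 7: 8 + 8 + 8 = 24
This matches the lower bound, so 7 is optimal.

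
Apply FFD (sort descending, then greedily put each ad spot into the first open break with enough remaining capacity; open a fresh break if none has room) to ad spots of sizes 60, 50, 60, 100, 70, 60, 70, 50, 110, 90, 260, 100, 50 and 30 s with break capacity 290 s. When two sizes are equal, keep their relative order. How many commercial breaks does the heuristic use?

5

Sorted descending: 260, 110, 100, 100, 90, 70, 70, 60, 60, 60, 50, 50, 50, 30.
  260 → break 1 (new)  [load 260/290]
  110 → break 2 (new)  [load 110/290]
  100 → break 2  [load 210/290]
  100 → break 3 (new)  [load 100/290]
  90 → break 3  [load 190/290]
  70 → break 2  [load 280/290]
  70 → break 3  [load 260/290]
  60 → break 4 (new)  [load 60/290]
  60 → break 4  [load 120/290]
  60 → break 4  [load 180/290]
  50 → break 4  [load 230/290]
  50 → break 4  [load 280/290]
  50 → break 5 (new)  [load 50/290]
  30 → break 1  [load 290/290]
5 commercial breaks opened.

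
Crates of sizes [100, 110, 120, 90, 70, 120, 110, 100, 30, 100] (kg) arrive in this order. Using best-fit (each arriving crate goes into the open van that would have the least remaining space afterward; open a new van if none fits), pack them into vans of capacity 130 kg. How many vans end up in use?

9

  100 → van 1 (new)  [load 100/130]
  110 → van 2 (new)  [load 110/130]
  120 → van 3 (new)  [load 120/130]
  90 → van 4 (new)  [load 90/130]
  70 → van 5 (new)  [load 70/130]
  120 → van 6 (new)  [load 120/130]
  110 → van 7 (new)  [load 110/130]
  100 → van 8 (new)  [load 100/130]
  30 → van 1  [load 130/130]
  100 → van 9 (new)  [load 100/130]
9 vans opened.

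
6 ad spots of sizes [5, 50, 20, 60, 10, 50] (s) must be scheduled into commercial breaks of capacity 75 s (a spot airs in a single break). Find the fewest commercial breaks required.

Total = 60 + 50 + 50 + 20 + 10 + 5 = 195 s.
Lower bound: ⌈195/75⌉ = 3 commercial breaks.
A packing using 3 commercial breaks:
  break 1: 60 + 10 + 5 = 75
  break 2: 50 + 20 = 70
  break 3: 50 = 50
This matches the lower bound, so 3 is optimal.

3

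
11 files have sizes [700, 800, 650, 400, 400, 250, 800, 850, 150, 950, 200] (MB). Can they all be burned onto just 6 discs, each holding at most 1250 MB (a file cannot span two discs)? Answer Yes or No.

Yes

A valid assignment using 6 discs:
  disc 1: 950 + 250 = 1200
  disc 2: 850 + 400 = 1250
  disc 3: 800 + 400 = 1200
  disc 4: 800 + 200 + 150 = 1150
  disc 5: 700 = 700
  disc 6: 650 = 650
Every load is within 1250 MB, so 6 discs suffice.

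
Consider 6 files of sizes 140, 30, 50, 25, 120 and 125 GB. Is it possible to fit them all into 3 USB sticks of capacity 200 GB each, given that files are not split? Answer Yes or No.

A valid assignment using 3 USB sticks:
  USB stick 1: 140 + 50 = 190
  USB stick 2: 125 + 30 + 25 = 180
  USB stick 3: 120 = 120
Every load is within 200 GB, so 3 USB sticks suffice.

Yes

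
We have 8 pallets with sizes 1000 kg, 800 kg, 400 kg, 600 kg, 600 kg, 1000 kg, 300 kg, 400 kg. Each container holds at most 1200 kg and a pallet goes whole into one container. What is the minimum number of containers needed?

5

Total = 1000 + 1000 + 800 + 600 + 600 + 400 + 400 + 300 = 5100 kg.
Lower bound: ⌈5100/1200⌉ = 5 containers.
A packing using 5 containers:
  container 1: 1000 = 1000
  container 2: 1000 = 1000
  container 3: 800 + 400 = 1200
  container 4: 600 + 600 = 1200
  container 5: 400 + 300 = 700
This matches the lower bound, so 5 is optimal.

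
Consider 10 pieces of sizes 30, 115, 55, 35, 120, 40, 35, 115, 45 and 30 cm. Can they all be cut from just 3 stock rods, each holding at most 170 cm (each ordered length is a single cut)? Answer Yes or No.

No

Total = 620 cm; ⌈620/170⌉ = 4.
At least 4 stock rods are required, but only 3 are allowed.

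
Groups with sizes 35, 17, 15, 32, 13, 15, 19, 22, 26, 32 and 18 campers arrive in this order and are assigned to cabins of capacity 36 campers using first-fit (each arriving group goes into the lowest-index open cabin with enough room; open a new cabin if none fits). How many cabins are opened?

9

  35 → cabin 1 (new)  [load 35/36]
  17 → cabin 2 (new)  [load 17/36]
  15 → cabin 2  [load 32/36]
  32 → cabin 3 (new)  [load 32/36]
  13 → cabin 4 (new)  [load 13/36]
  15 → cabin 4  [load 28/36]
  19 → cabin 5 (new)  [load 19/36]
  22 → cabin 6 (new)  [load 22/36]
  26 → cabin 7 (new)  [load 26/36]
  32 → cabin 8 (new)  [load 32/36]
  18 → cabin 9 (new)  [load 18/36]
9 cabins opened.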